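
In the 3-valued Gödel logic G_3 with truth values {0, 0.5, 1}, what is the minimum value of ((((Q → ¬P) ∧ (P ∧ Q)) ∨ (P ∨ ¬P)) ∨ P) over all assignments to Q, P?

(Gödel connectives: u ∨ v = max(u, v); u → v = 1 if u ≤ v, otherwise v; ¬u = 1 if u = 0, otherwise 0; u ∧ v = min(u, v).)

0.50

The minimum is attained at Q = 0, P = 0.5:
  ¬P: Gödel ¬ of 0.5 = 0 (operand ≠ 0)
  (Q → ¬P): 0 ≤ 0, so result = 1
  (P ∧ Q) = min(0.5, 0) = 0
  ((Q → ¬P) ∧ (P ∧ Q)) = min(1, 0) = 0
  ¬P: Gödel ¬ of 0.5 = 0 (operand ≠ 0)
  (P ∨ ¬P) = max(0.5, 0) = 0.5
  (((Q → ¬P) ∧ (P ∧ Q)) ∨ (P ∨ ¬P)) = max(0, 0.5) = 0.5
  ((((Q → ¬P) ∧ (P ∧ Q)) ∨ (P ∨ ¬P)) ∨ P) = max(0.5, 0.5) = 0.5
Checking all 9 assignments confirms none give a value below 0.50.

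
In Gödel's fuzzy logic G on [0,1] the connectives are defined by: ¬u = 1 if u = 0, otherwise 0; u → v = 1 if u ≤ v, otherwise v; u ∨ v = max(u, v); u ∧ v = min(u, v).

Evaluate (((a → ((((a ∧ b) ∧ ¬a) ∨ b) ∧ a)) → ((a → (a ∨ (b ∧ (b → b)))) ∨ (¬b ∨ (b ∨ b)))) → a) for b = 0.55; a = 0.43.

(a ∧ b) = min(0.43, 0.55) = 0.43
¬a: Gödel ¬ of 0.43 = 0 (operand ≠ 0)
((a ∧ b) ∧ ¬a) = min(0.43, 0) = 0
(((a ∧ b) ∧ ¬a) ∨ b) = max(0, 0.55) = 0.55
((((a ∧ b) ∧ ¬a) ∨ b) ∧ a) = min(0.55, 0.43) = 0.43
(a → ((((a ∧ b) ∧ ¬a) ∨ b) ∧ a)): 0.43 ≤ 0.43, so result = 1
(b → b): 0.55 ≤ 0.55, so result = 1
(b ∧ (b → b)) = min(0.55, 1) = 0.55
(a ∨ (b ∧ (b → b))) = max(0.43, 0.55) = 0.55
(a → (a ∨ (b ∧ (b → b)))): 0.43 ≤ 0.55, so result = 1
¬b: Gödel ¬ of 0.55 = 0 (operand ≠ 0)
(b ∨ b) = max(0.55, 0.55) = 0.55
(¬b ∨ (b ∨ b)) = max(0, 0.55) = 0.55
((a → (a ∨ (b ∧ (b → b)))) ∨ (¬b ∨ (b ∨ b))) = max(1, 0.55) = 1
((a → ((((a ∧ b) ∧ ¬a) ∨ b) ∧ a)) → ((a → (a ∨ (b ∧ (b → b)))) ∨ (¬b ∨ (b ∨ b)))): 1 ≤ 1, so result = 1
(((a → ((((a ∧ b) ∧ ¬a) ∨ b) ∧ a)) → ((a → (a ∨ (b ∧ (b → b)))) ∨ (¬b ∨ (b ∨ b)))) → a): 1 > 0.43, so result = 0.43

0.43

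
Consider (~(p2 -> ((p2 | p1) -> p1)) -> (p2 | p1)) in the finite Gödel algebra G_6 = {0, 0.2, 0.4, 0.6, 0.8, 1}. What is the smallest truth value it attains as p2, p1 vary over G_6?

0.20

The minimum is attained at p2 = 0.2, p1 = 0:
  (p2 | p1) = max(0.2, 0) = 0.2
  ((p2 | p1) -> p1): 0.2 > 0, so result = 0
  (p2 -> ((p2 | p1) -> p1)): 0.2 > 0, so result = 0
  ~(p2 -> ((p2 | p1) -> p1)): Gödel ¬ of 0 = 1 (operand is 0)
  (p2 | p1) = max(0.2, 0) = 0.2
  (~(p2 -> ((p2 | p1) -> p1)) -> (p2 | p1)): 1 > 0.2, so result = 0.2
Checking all 36 assignments confirms none give a value below 0.20.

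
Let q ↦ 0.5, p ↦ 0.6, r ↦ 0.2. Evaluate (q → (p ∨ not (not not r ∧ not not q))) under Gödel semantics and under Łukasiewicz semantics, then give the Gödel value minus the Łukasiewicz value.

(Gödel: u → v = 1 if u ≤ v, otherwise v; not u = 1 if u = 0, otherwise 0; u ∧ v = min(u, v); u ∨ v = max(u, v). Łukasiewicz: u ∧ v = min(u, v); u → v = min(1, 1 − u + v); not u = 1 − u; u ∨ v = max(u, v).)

0.00

Gödel evaluation:
  not r: Gödel ¬ of 0.2 = 0 (operand ≠ 0)
  not not r: Gödel ¬ of 0 = 1 (operand is 0)
  not q: Gödel ¬ of 0.5 = 0 (operand ≠ 0)
  not not q: Gödel ¬ of 0 = 1 (operand is 0)
  (not not r ∧ not not q) = min(1, 1) = 1
  not (not not r ∧ not not q): Gödel ¬ of 1 = 0 (operand ≠ 0)
  (p ∨ not (not not r ∧ not not q)) = max(0.6, 0) = 0.6
  (q → (p ∨ not (not not r ∧ not not q))): 0.5 ≤ 0.6, so result = 1
  Gödel value = 1
Łukasiewicz evaluation:
  not r: Łukasiewicz ¬ gives 1 − 0.2 = 0.8
  not not r: Łukasiewicz ¬ gives 1 − 0.8 = 0.2
  not q: Łukasiewicz ¬ gives 1 − 0.5 = 0.5
  not not q: Łukasiewicz ¬ gives 1 − 0.5 = 0.5
  (not not r ∧ not not q) = min(0.2, 0.5) = 0.2
  not (not not r ∧ not not q): Łukasiewicz ¬ gives 1 − 0.2 = 0.8
  (p ∨ not (not not r ∧ not not q)) = max(0.6, 0.8) = 0.8
  (q → (p ∨ not (not not r ∧ not not q))): min(1, 1 − 0.5 + 0.8) = 1
  Łukasiewicz value = 1
Difference: 1 − 1 = 0.00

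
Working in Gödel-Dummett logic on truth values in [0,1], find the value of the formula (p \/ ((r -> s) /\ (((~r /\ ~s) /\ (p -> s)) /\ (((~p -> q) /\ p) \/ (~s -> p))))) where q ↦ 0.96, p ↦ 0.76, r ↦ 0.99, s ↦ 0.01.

0.76

(r -> s): 0.99 > 0.01, so result = 0.01
~r: Gödel ¬ of 0.99 = 0 (operand ≠ 0)
~s: Gödel ¬ of 0.01 = 0 (operand ≠ 0)
(~r /\ ~s) = min(0, 0) = 0
(p -> s): 0.76 > 0.01, so result = 0.01
((~r /\ ~s) /\ (p -> s)) = min(0, 0.01) = 0
~p: Gödel ¬ of 0.76 = 0 (operand ≠ 0)
(~p -> q): 0 ≤ 0.96, so result = 1
((~p -> q) /\ p) = min(1, 0.76) = 0.76
~s: Gödel ¬ of 0.01 = 0 (operand ≠ 0)
(~s -> p): 0 ≤ 0.76, so result = 1
(((~p -> q) /\ p) \/ (~s -> p)) = max(0.76, 1) = 1
(((~r /\ ~s) /\ (p -> s)) /\ (((~p -> q) /\ p) \/ (~s -> p))) = min(0, 1) = 0
((r -> s) /\ (((~r /\ ~s) /\ (p -> s)) /\ (((~p -> q) /\ p) \/ (~s -> p)))) = min(0.01, 0) = 0
(p \/ ((r -> s) /\ (((~r /\ ~s) /\ (p -> s)) /\ (((~p -> q) /\ p) \/ (~s -> p))))) = max(0.76, 0) = 0.76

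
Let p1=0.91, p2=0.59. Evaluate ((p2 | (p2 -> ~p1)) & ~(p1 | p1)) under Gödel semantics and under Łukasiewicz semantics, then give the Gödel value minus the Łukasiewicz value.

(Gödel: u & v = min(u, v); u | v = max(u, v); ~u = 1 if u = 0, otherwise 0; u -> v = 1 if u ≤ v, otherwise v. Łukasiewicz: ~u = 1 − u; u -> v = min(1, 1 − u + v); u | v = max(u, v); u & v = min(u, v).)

Gödel evaluation:
  ~p1: Gödel ¬ of 0.91 = 0 (operand ≠ 0)
  (p2 -> ~p1): 0.59 > 0, so result = 0
  (p2 | (p2 -> ~p1)) = max(0.59, 0) = 0.59
  (p1 | p1) = max(0.91, 0.91) = 0.91
  ~(p1 | p1): Gödel ¬ of 0.91 = 0 (operand ≠ 0)
  ((p2 | (p2 -> ~p1)) & ~(p1 | p1)) = min(0.59, 0) = 0
  Gödel value = 0
Łukasiewicz evaluation:
  ~p1: Łukasiewicz ¬ gives 1 − 0.91 = 0.09
  (p2 -> ~p1): min(1, 1 − 0.59 + 0.09) = 0.5
  (p2 | (p2 -> ~p1)) = max(0.59, 0.5) = 0.59
  (p1 | p1) = max(0.91, 0.91) = 0.91
  ~(p1 | p1): Łukasiewicz ¬ gives 1 − 0.91 = 0.09
  ((p2 | (p2 -> ~p1)) & ~(p1 | p1)) = min(0.59, 0.09) = 0.09
  Łukasiewicz value = 0.09
Difference: 0 − 0.09 = -0.09

-0.09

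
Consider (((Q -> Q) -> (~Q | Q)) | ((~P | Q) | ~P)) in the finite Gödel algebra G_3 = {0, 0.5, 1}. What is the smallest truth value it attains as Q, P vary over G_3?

0.50

The minimum is attained at Q = 0.5, P = 0.5:
  (Q -> Q): 0.5 ≤ 0.5, so result = 1
  ~Q: Gödel ¬ of 0.5 = 0 (operand ≠ 0)
  (~Q | Q) = max(0, 0.5) = 0.5
  ((Q -> Q) -> (~Q | Q)): 1 > 0.5, so result = 0.5
  ~P: Gödel ¬ of 0.5 = 0 (operand ≠ 0)
  (~P | Q) = max(0, 0.5) = 0.5
  ~P: Gödel ¬ of 0.5 = 0 (operand ≠ 0)
  ((~P | Q) | ~P) = max(0.5, 0) = 0.5
  (((Q -> Q) -> (~Q | Q)) | ((~P | Q) | ~P)) = max(0.5, 0.5) = 0.5
Checking all 9 assignments confirms none give a value below 0.50.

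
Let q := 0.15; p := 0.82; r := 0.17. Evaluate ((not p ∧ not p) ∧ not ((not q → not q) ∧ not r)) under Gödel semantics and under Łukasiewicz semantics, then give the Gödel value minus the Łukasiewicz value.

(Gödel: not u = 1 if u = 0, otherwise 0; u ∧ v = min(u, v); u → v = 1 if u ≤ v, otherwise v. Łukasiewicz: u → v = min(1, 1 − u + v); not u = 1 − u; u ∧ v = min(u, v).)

-0.17

Gödel evaluation:
  not p: Gödel ¬ of 0.82 = 0 (operand ≠ 0)
  not p: Gödel ¬ of 0.82 = 0 (operand ≠ 0)
  (not p ∧ not p) = min(0, 0) = 0
  not q: Gödel ¬ of 0.15 = 0 (operand ≠ 0)
  not q: Gödel ¬ of 0.15 = 0 (operand ≠ 0)
  (not q → not q): 0 ≤ 0, so result = 1
  not r: Gödel ¬ of 0.17 = 0 (operand ≠ 0)
  ((not q → not q) ∧ not r) = min(1, 0) = 0
  not ((not q → not q) ∧ not r): Gödel ¬ of 0 = 1 (operand is 0)
  ((not p ∧ not p) ∧ not ((not q → not q) ∧ not r)) = min(0, 1) = 0
  Gödel value = 0
Łukasiewicz evaluation:
  not p: Łukasiewicz ¬ gives 1 − 0.82 = 0.18
  not p: Łukasiewicz ¬ gives 1 − 0.82 = 0.18
  (not p ∧ not p) = min(0.18, 0.18) = 0.18
  not q: Łukasiewicz ¬ gives 1 − 0.15 = 0.85
  not q: Łukasiewicz ¬ gives 1 − 0.15 = 0.85
  (not q → not q): min(1, 1 − 0.85 + 0.85) = 1
  not r: Łukasiewicz ¬ gives 1 − 0.17 = 0.83
  ((not q → not q) ∧ not r) = min(1, 0.83) = 0.83
  not ((not q → not q) ∧ not r): Łukasiewicz ¬ gives 1 − 0.83 = 0.17
  ((not p ∧ not p) ∧ not ((not q → not q) ∧ not r)) = min(0.18, 0.17) = 0.17
  Łukasiewicz value = 0.17
Difference: 0 − 0.17 = -0.17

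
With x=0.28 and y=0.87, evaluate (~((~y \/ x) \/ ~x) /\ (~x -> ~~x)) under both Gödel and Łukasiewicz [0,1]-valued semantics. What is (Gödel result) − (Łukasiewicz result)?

-0.28

Gödel evaluation:
  ~y: Gödel ¬ of 0.87 = 0 (operand ≠ 0)
  (~y \/ x) = max(0, 0.28) = 0.28
  ~x: Gödel ¬ of 0.28 = 0 (operand ≠ 0)
  ((~y \/ x) \/ ~x) = max(0.28, 0) = 0.28
  ~((~y \/ x) \/ ~x): Gödel ¬ of 0.28 = 0 (operand ≠ 0)
  ~x: Gödel ¬ of 0.28 = 0 (operand ≠ 0)
  ~x: Gödel ¬ of 0.28 = 0 (operand ≠ 0)
  ~~x: Gödel ¬ of 0 = 1 (operand is 0)
  (~x -> ~~x): 0 ≤ 1, so result = 1
  (~((~y \/ x) \/ ~x) /\ (~x -> ~~x)) = min(0, 1) = 0
  Gödel value = 0
Łukasiewicz evaluation:
  ~y: Łukasiewicz ¬ gives 1 − 0.87 = 0.13
  (~y \/ x) = max(0.13, 0.28) = 0.28
  ~x: Łukasiewicz ¬ gives 1 − 0.28 = 0.72
  ((~y \/ x) \/ ~x) = max(0.28, 0.72) = 0.72
  ~((~y \/ x) \/ ~x): Łukasiewicz ¬ gives 1 − 0.72 = 0.28
  ~x: Łukasiewicz ¬ gives 1 − 0.28 = 0.72
  ~x: Łukasiewicz ¬ gives 1 − 0.28 = 0.72
  ~~x: Łukasiewicz ¬ gives 1 − 0.72 = 0.28
  (~x -> ~~x): min(1, 1 − 0.72 + 0.28) = 0.56
  (~((~y \/ x) \/ ~x) /\ (~x -> ~~x)) = min(0.28, 0.56) = 0.28
  Łukasiewicz value = 0.28
Difference: 0 − 0.28 = -0.28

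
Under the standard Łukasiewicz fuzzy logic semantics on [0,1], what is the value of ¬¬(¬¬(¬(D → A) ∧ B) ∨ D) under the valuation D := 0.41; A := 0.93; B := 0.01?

0.41

(D → A): min(1, 1 − 0.41 + 0.93) = 1
¬(D → A): Łukasiewicz ¬ gives 1 − 1 = 0
(¬(D → A) ∧ B) = min(0, 0.01) = 0
¬(¬(D → A) ∧ B): Łukasiewicz ¬ gives 1 − 0 = 1
¬¬(¬(D → A) ∧ B): Łukasiewicz ¬ gives 1 − 1 = 0
(¬¬(¬(D → A) ∧ B) ∨ D) = max(0, 0.41) = 0.41
¬(¬¬(¬(D → A) ∧ B) ∨ D): Łukasiewicz ¬ gives 1 − 0.41 = 0.59
¬¬(¬¬(¬(D → A) ∧ B) ∨ D): Łukasiewicz ¬ gives 1 − 0.59 = 0.41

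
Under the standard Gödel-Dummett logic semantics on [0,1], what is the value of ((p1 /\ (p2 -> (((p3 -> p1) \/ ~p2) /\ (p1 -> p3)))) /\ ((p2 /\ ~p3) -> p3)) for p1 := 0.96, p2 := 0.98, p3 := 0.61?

(p3 -> p1): 0.61 ≤ 0.96, so result = 1
~p2: Gödel ¬ of 0.98 = 0 (operand ≠ 0)
((p3 -> p1) \/ ~p2) = max(1, 0) = 1
(p1 -> p3): 0.96 > 0.61, so result = 0.61
(((p3 -> p1) \/ ~p2) /\ (p1 -> p3)) = min(1, 0.61) = 0.61
(p2 -> (((p3 -> p1) \/ ~p2) /\ (p1 -> p3))): 0.98 > 0.61, so result = 0.61
(p1 /\ (p2 -> (((p3 -> p1) \/ ~p2) /\ (p1 -> p3)))) = min(0.96, 0.61) = 0.61
~p3: Gödel ¬ of 0.61 = 0 (operand ≠ 0)
(p2 /\ ~p3) = min(0.98, 0) = 0
((p2 /\ ~p3) -> p3): 0 ≤ 0.61, so result = 1
((p1 /\ (p2 -> (((p3 -> p1) \/ ~p2) /\ (p1 -> p3)))) /\ ((p2 /\ ~p3) -> p3)) = min(0.61, 1) = 0.61

0.61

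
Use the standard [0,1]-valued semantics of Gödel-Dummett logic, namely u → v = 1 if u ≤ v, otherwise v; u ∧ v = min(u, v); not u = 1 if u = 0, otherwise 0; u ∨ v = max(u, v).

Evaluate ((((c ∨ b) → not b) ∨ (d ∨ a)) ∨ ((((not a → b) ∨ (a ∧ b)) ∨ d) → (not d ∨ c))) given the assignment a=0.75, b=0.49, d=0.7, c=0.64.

(c ∨ b) = max(0.64, 0.49) = 0.64
not b: Gödel ¬ of 0.49 = 0 (operand ≠ 0)
((c ∨ b) → not b): 0.64 > 0, so result = 0
(d ∨ a) = max(0.7, 0.75) = 0.75
(((c ∨ b) → not b) ∨ (d ∨ a)) = max(0, 0.75) = 0.75
not a: Gödel ¬ of 0.75 = 0 (operand ≠ 0)
(not a → b): 0 ≤ 0.49, so result = 1
(a ∧ b) = min(0.75, 0.49) = 0.49
((not a → b) ∨ (a ∧ b)) = max(1, 0.49) = 1
(((not a → b) ∨ (a ∧ b)) ∨ d) = max(1, 0.7) = 1
not d: Gödel ¬ of 0.7 = 0 (operand ≠ 0)
(not d ∨ c) = max(0, 0.64) = 0.64
((((not a → b) ∨ (a ∧ b)) ∨ d) → (not d ∨ c)): 1 > 0.64, so result = 0.64
((((c ∨ b) → not b) ∨ (d ∨ a)) ∨ ((((not a → b) ∨ (a ∧ b)) ∨ d) → (not d ∨ c))) = max(0.75, 0.64) = 0.75

0.75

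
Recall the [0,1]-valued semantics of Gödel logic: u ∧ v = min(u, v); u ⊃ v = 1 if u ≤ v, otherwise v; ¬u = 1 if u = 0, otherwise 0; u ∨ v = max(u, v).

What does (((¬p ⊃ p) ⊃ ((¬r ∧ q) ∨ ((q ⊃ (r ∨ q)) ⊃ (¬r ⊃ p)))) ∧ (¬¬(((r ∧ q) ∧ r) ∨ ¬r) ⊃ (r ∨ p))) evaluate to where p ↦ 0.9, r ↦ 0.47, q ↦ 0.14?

0.90

¬p: Gödel ¬ of 0.9 = 0 (operand ≠ 0)
(¬p ⊃ p): 0 ≤ 0.9, so result = 1
¬r: Gödel ¬ of 0.47 = 0 (operand ≠ 0)
(¬r ∧ q) = min(0, 0.14) = 0
(r ∨ q) = max(0.47, 0.14) = 0.47
(q ⊃ (r ∨ q)): 0.14 ≤ 0.47, so result = 1
¬r: Gödel ¬ of 0.47 = 0 (operand ≠ 0)
(¬r ⊃ p): 0 ≤ 0.9, so result = 1
((q ⊃ (r ∨ q)) ⊃ (¬r ⊃ p)): 1 ≤ 1, so result = 1
((¬r ∧ q) ∨ ((q ⊃ (r ∨ q)) ⊃ (¬r ⊃ p))) = max(0, 1) = 1
((¬p ⊃ p) ⊃ ((¬r ∧ q) ∨ ((q ⊃ (r ∨ q)) ⊃ (¬r ⊃ p)))): 1 ≤ 1, so result = 1
(r ∧ q) = min(0.47, 0.14) = 0.14
((r ∧ q) ∧ r) = min(0.14, 0.47) = 0.14
¬r: Gödel ¬ of 0.47 = 0 (operand ≠ 0)
(((r ∧ q) ∧ r) ∨ ¬r) = max(0.14, 0) = 0.14
¬(((r ∧ q) ∧ r) ∨ ¬r): Gödel ¬ of 0.14 = 0 (operand ≠ 0)
¬¬(((r ∧ q) ∧ r) ∨ ¬r): Gödel ¬ of 0 = 1 (operand is 0)
(r ∨ p) = max(0.47, 0.9) = 0.9
(¬¬(((r ∧ q) ∧ r) ∨ ¬r) ⊃ (r ∨ p)): 1 > 0.9, so result = 0.9
(((¬p ⊃ p) ⊃ ((¬r ∧ q) ∨ ((q ⊃ (r ∨ q)) ⊃ (¬r ⊃ p)))) ∧ (¬¬(((r ∧ q) ∧ r) ∨ ¬r) ⊃ (r ∨ p))) = min(1, 0.9) = 0.9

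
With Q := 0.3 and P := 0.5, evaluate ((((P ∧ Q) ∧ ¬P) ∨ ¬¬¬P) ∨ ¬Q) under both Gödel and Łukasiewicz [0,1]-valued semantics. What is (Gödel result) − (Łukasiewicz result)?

-0.70

Gödel evaluation:
  (P ∧ Q) = min(0.5, 0.3) = 0.3
  ¬P: Gödel ¬ of 0.5 = 0 (operand ≠ 0)
  ((P ∧ Q) ∧ ¬P) = min(0.3, 0) = 0
  ¬P: Gödel ¬ of 0.5 = 0 (operand ≠ 0)
  ¬¬P: Gödel ¬ of 0 = 1 (operand is 0)
  ¬¬¬P: Gödel ¬ of 1 = 0 (operand ≠ 0)
  (((P ∧ Q) ∧ ¬P) ∨ ¬¬¬P) = max(0, 0) = 0
  ¬Q: Gödel ¬ of 0.3 = 0 (operand ≠ 0)
  ((((P ∧ Q) ∧ ¬P) ∨ ¬¬¬P) ∨ ¬Q) = max(0, 0) = 0
  Gödel value = 0
Łukasiewicz evaluation:
  (P ∧ Q) = min(0.5, 0.3) = 0.3
  ¬P: Łukasiewicz ¬ gives 1 − 0.5 = 0.5
  ((P ∧ Q) ∧ ¬P) = min(0.3, 0.5) = 0.3
  ¬P: Łukasiewicz ¬ gives 1 − 0.5 = 0.5
  ¬¬P: Łukasiewicz ¬ gives 1 − 0.5 = 0.5
  ¬¬¬P: Łukasiewicz ¬ gives 1 − 0.5 = 0.5
  (((P ∧ Q) ∧ ¬P) ∨ ¬¬¬P) = max(0.3, 0.5) = 0.5
  ¬Q: Łukasiewicz ¬ gives 1 − 0.3 = 0.7
  ((((P ∧ Q) ∧ ¬P) ∨ ¬¬¬P) ∨ ¬Q) = max(0.5, 0.7) = 0.7
  Łukasiewicz value = 0.7
Difference: 0 − 0.7 = -0.70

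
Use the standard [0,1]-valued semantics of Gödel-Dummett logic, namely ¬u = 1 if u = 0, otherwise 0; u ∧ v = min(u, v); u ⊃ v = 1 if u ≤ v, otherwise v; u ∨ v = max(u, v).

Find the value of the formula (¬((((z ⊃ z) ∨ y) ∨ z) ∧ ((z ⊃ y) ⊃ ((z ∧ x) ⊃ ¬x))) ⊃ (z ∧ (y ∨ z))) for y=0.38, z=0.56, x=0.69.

(z ⊃ z): 0.56 ≤ 0.56, so result = 1
((z ⊃ z) ∨ y) = max(1, 0.38) = 1
(((z ⊃ z) ∨ y) ∨ z) = max(1, 0.56) = 1
(z ⊃ y): 0.56 > 0.38, so result = 0.38
(z ∧ x) = min(0.56, 0.69) = 0.56
¬x: Gödel ¬ of 0.69 = 0 (operand ≠ 0)
((z ∧ x) ⊃ ¬x): 0.56 > 0, so result = 0
((z ⊃ y) ⊃ ((z ∧ x) ⊃ ¬x)): 0.38 > 0, so result = 0
((((z ⊃ z) ∨ y) ∨ z) ∧ ((z ⊃ y) ⊃ ((z ∧ x) ⊃ ¬x))) = min(1, 0) = 0
¬((((z ⊃ z) ∨ y) ∨ z) ∧ ((z ⊃ y) ⊃ ((z ∧ x) ⊃ ¬x))): Gödel ¬ of 0 = 1 (operand is 0)
(y ∨ z) = max(0.38, 0.56) = 0.56
(z ∧ (y ∨ z)) = min(0.56, 0.56) = 0.56
(¬((((z ⊃ z) ∨ y) ∨ z) ∧ ((z ⊃ y) ⊃ ((z ∧ x) ⊃ ¬x))) ⊃ (z ∧ (y ∨ z))): 1 > 0.56, so result = 0.56

0.56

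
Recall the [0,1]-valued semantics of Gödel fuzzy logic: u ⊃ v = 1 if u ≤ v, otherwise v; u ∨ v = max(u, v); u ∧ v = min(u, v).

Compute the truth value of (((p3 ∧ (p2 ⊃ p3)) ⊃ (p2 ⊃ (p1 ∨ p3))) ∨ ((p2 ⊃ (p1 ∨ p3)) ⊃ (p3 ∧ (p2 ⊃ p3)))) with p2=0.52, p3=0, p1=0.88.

(p2 ⊃ p3): 0.52 > 0, so result = 0
(p3 ∧ (p2 ⊃ p3)) = min(0, 0) = 0
(p1 ∨ p3) = max(0.88, 0) = 0.88
(p2 ⊃ (p1 ∨ p3)): 0.52 ≤ 0.88, so result = 1
((p3 ∧ (p2 ⊃ p3)) ⊃ (p2 ⊃ (p1 ∨ p3))): 0 ≤ 1, so result = 1
(p1 ∨ p3) = max(0.88, 0) = 0.88
(p2 ⊃ (p1 ∨ p3)): 0.52 ≤ 0.88, so result = 1
(p2 ⊃ p3): 0.52 > 0, so result = 0
(p3 ∧ (p2 ⊃ p3)) = min(0, 0) = 0
((p2 ⊃ (p1 ∨ p3)) ⊃ (p3 ∧ (p2 ⊃ p3))): 1 > 0, so result = 0
(((p3 ∧ (p2 ⊃ p3)) ⊃ (p2 ⊃ (p1 ∨ p3))) ∨ ((p2 ⊃ (p1 ∨ p3)) ⊃ (p3 ∧ (p2 ⊃ p3)))) = max(1, 0) = 1

1.00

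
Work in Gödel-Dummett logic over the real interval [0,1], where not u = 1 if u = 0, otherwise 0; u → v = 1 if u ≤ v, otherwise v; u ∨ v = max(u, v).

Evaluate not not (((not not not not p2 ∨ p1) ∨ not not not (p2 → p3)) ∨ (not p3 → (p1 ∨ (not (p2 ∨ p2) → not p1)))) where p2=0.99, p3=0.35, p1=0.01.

1.00

not p2: Gödel ¬ of 0.99 = 0 (operand ≠ 0)
not not p2: Gödel ¬ of 0 = 1 (operand is 0)
not not not p2: Gödel ¬ of 1 = 0 (operand ≠ 0)
not not not not p2: Gödel ¬ of 0 = 1 (operand is 0)
(not not not not p2 ∨ p1) = max(1, 0.01) = 1
(p2 → p3): 0.99 > 0.35, so result = 0.35
not (p2 → p3): Gödel ¬ of 0.35 = 0 (operand ≠ 0)
not not (p2 → p3): Gödel ¬ of 0 = 1 (operand is 0)
not not not (p2 → p3): Gödel ¬ of 1 = 0 (operand ≠ 0)
((not not not not p2 ∨ p1) ∨ not not not (p2 → p3)) = max(1, 0) = 1
not p3: Gödel ¬ of 0.35 = 0 (operand ≠ 0)
(p2 ∨ p2) = max(0.99, 0.99) = 0.99
not (p2 ∨ p2): Gödel ¬ of 0.99 = 0 (operand ≠ 0)
not p1: Gödel ¬ of 0.01 = 0 (operand ≠ 0)
(not (p2 ∨ p2) → not p1): 0 ≤ 0, so result = 1
(p1 ∨ (not (p2 ∨ p2) → not p1)) = max(0.01, 1) = 1
(not p3 → (p1 ∨ (not (p2 ∨ p2) → not p1))): 0 ≤ 1, so result = 1
(((not not not not p2 ∨ p1) ∨ not not not (p2 → p3)) ∨ (not p3 → (p1 ∨ (not (p2 ∨ p2) → not p1)))) = max(1, 1) = 1
not (((not not not not p2 ∨ p1) ∨ not not not (p2 → p3)) ∨ (not p3 → (p1 ∨ (not (p2 ∨ p2) → not p1)))): Gödel ¬ of 1 = 0 (operand ≠ 0)
not not (((not not not not p2 ∨ p1) ∨ not not not (p2 → p3)) ∨ (not p3 → (p1 ∨ (not (p2 ∨ p2) → not p1)))): Gödel ¬ of 0 = 1 (operand is 0)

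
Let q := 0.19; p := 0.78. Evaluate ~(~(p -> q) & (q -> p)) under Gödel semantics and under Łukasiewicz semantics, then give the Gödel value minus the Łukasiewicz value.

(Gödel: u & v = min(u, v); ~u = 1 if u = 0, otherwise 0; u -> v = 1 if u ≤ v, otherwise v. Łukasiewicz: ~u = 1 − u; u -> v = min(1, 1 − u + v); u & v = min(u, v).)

Gödel evaluation:
  (p -> q): 0.78 > 0.19, so result = 0.19
  ~(p -> q): Gödel ¬ of 0.19 = 0 (operand ≠ 0)
  (q -> p): 0.19 ≤ 0.78, so result = 1
  (~(p -> q) & (q -> p)) = min(0, 1) = 0
  ~(~(p -> q) & (q -> p)): Gödel ¬ of 0 = 1 (operand is 0)
  Gödel value = 1
Łukasiewicz evaluation:
  (p -> q): min(1, 1 − 0.78 + 0.19) = 0.41
  ~(p -> q): Łukasiewicz ¬ gives 1 − 0.41 = 0.59
  (q -> p): min(1, 1 − 0.19 + 0.78) = 1
  (~(p -> q) & (q -> p)) = min(0.59, 1) = 0.59
  ~(~(p -> q) & (q -> p)): Łukasiewicz ¬ gives 1 − 0.59 = 0.41
  Łukasiewicz value = 0.41
Difference: 1 − 0.41 = 0.59

0.59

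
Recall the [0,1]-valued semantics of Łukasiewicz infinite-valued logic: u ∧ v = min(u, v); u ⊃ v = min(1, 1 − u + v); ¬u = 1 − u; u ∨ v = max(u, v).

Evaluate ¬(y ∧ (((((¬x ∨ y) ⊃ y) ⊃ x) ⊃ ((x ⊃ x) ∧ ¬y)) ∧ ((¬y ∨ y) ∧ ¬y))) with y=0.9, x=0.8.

0.90

¬x: Łukasiewicz ¬ gives 1 − 0.8 = 0.2
(¬x ∨ y) = max(0.2, 0.9) = 0.9
((¬x ∨ y) ⊃ y): min(1, 1 − 0.9 + 0.9) = 1
(((¬x ∨ y) ⊃ y) ⊃ x): min(1, 1 − 1 + 0.8) = 0.8
(x ⊃ x): min(1, 1 − 0.8 + 0.8) = 1
¬y: Łukasiewicz ¬ gives 1 − 0.9 = 0.1
((x ⊃ x) ∧ ¬y) = min(1, 0.1) = 0.1
((((¬x ∨ y) ⊃ y) ⊃ x) ⊃ ((x ⊃ x) ∧ ¬y)): min(1, 1 − 0.8 + 0.1) = 0.3
¬y: Łukasiewicz ¬ gives 1 − 0.9 = 0.1
(¬y ∨ y) = max(0.1, 0.9) = 0.9
¬y: Łukasiewicz ¬ gives 1 − 0.9 = 0.1
((¬y ∨ y) ∧ ¬y) = min(0.9, 0.1) = 0.1
(((((¬x ∨ y) ⊃ y) ⊃ x) ⊃ ((x ⊃ x) ∧ ¬y)) ∧ ((¬y ∨ y) ∧ ¬y)) = min(0.3, 0.1) = 0.1
(y ∧ (((((¬x ∨ y) ⊃ y) ⊃ x) ⊃ ((x ⊃ x) ∧ ¬y)) ∧ ((¬y ∨ y) ∧ ¬y))) = min(0.9, 0.1) = 0.1
¬(y ∧ (((((¬x ∨ y) ⊃ y) ⊃ x) ⊃ ((x ⊃ x) ∧ ¬y)) ∧ ((¬y ∨ y) ∧ ¬y))): Łukasiewicz ¬ gives 1 − 0.1 = 0.9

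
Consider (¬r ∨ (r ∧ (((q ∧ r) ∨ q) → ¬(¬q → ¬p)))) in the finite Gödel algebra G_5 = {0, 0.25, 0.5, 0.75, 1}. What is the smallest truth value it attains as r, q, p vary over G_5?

0.00

The minimum is attained at r = 0.25, q = 0.25, p = 0:
  ¬r: Gödel ¬ of 0.25 = 0 (operand ≠ 0)
  (q ∧ r) = min(0.25, 0.25) = 0.25
  ((q ∧ r) ∨ q) = max(0.25, 0.25) = 0.25
  ¬q: Gödel ¬ of 0.25 = 0 (operand ≠ 0)
  ¬p: Gödel ¬ of 0 = 1 (operand is 0)
  (¬q → ¬p): 0 ≤ 1, so result = 1
  ¬(¬q → ¬p): Gödel ¬ of 1 = 0 (operand ≠ 0)
  (((q ∧ r) ∨ q) → ¬(¬q → ¬p)): 0.25 > 0, so result = 0
  (r ∧ (((q ∧ r) ∨ q) → ¬(¬q → ¬p))) = min(0.25, 0) = 0
  (¬r ∨ (r ∧ (((q ∧ r) ∨ q) → ¬(¬q → ¬p)))) = max(0, 0) = 0
Checking all 125 assignments confirms none give a value below 0.00.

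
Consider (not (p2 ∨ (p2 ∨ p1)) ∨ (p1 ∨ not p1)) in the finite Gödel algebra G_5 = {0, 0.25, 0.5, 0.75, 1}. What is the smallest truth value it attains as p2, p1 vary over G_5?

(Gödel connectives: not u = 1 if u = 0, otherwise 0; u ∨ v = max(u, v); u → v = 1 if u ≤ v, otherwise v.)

0.25

The minimum is attained at p2 = 0, p1 = 0.25:
  (p2 ∨ p1) = max(0, 0.25) = 0.25
  (p2 ∨ (p2 ∨ p1)) = max(0, 0.25) = 0.25
  not (p2 ∨ (p2 ∨ p1)): Gödel ¬ of 0.25 = 0 (operand ≠ 0)
  not p1: Gödel ¬ of 0.25 = 0 (operand ≠ 0)
  (p1 ∨ not p1) = max(0.25, 0) = 0.25
  (not (p2 ∨ (p2 ∨ p1)) ∨ (p1 ∨ not p1)) = max(0, 0.25) = 0.25
Checking all 25 assignments confirms none give a value below 0.25.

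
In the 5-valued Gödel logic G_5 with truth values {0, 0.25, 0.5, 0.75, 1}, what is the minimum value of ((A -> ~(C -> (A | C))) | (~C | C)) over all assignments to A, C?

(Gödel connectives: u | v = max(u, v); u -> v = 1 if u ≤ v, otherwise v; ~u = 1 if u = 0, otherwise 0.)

The minimum is attained at A = 0.25, C = 0.25:
  (A | C) = max(0.25, 0.25) = 0.25
  (C -> (A | C)): 0.25 ≤ 0.25, so result = 1
  ~(C -> (A | C)): Gödel ¬ of 1 = 0 (operand ≠ 0)
  (A -> ~(C -> (A | C))): 0.25 > 0, so result = 0
  ~C: Gödel ¬ of 0.25 = 0 (operand ≠ 0)
  (~C | C) = max(0, 0.25) = 0.25
  ((A -> ~(C -> (A | C))) | (~C | C)) = max(0, 0.25) = 0.25
Checking all 25 assignments confirms none give a value below 0.25.

0.25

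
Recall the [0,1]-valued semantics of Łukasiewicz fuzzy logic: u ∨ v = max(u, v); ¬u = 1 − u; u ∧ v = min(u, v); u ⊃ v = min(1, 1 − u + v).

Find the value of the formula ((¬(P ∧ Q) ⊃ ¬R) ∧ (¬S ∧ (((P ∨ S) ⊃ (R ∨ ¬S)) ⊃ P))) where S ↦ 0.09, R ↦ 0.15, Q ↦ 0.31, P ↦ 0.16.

(P ∧ Q) = min(0.16, 0.31) = 0.16
¬(P ∧ Q): Łukasiewicz ¬ gives 1 − 0.16 = 0.84
¬R: Łukasiewicz ¬ gives 1 − 0.15 = 0.85
(¬(P ∧ Q) ⊃ ¬R): min(1, 1 − 0.84 + 0.85) = 1
¬S: Łukasiewicz ¬ gives 1 − 0.09 = 0.91
(P ∨ S) = max(0.16, 0.09) = 0.16
¬S: Łukasiewicz ¬ gives 1 − 0.09 = 0.91
(R ∨ ¬S) = max(0.15, 0.91) = 0.91
((P ∨ S) ⊃ (R ∨ ¬S)): min(1, 1 − 0.16 + 0.91) = 1
(((P ∨ S) ⊃ (R ∨ ¬S)) ⊃ P): min(1, 1 − 1 + 0.16) = 0.16
(¬S ∧ (((P ∨ S) ⊃ (R ∨ ¬S)) ⊃ P)) = min(0.91, 0.16) = 0.16
((¬(P ∧ Q) ⊃ ¬R) ∧ (¬S ∧ (((P ∨ S) ⊃ (R ∨ ¬S)) ⊃ P))) = min(1, 0.16) = 0.16

0.16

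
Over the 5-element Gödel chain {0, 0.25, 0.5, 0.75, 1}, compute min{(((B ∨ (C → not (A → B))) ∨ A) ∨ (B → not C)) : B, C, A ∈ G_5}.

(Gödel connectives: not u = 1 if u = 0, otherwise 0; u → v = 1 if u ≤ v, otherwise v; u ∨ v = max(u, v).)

0.25

The minimum is attained at B = 0.25, C = 0.25, A = 0:
  (A → B): 0 ≤ 0.25, so result = 1
  not (A → B): Gödel ¬ of 1 = 0 (operand ≠ 0)
  (C → not (A → B)): 0.25 > 0, so result = 0
  (B ∨ (C → not (A → B))) = max(0.25, 0) = 0.25
  ((B ∨ (C → not (A → B))) ∨ A) = max(0.25, 0) = 0.25
  not C: Gödel ¬ of 0.25 = 0 (operand ≠ 0)
  (B → not C): 0.25 > 0, so result = 0
  (((B ∨ (C → not (A → B))) ∨ A) ∨ (B → not C)) = max(0.25, 0) = 0.25
Checking all 125 assignments confirms none give a value below 0.25.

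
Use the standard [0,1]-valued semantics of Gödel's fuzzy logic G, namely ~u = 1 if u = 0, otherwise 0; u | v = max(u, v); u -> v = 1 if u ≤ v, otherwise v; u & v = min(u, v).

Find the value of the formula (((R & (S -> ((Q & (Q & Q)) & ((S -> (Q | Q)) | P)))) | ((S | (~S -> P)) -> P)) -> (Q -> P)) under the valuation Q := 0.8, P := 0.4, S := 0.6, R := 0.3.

1.00

(Q & Q) = min(0.8, 0.8) = 0.8
(Q & (Q & Q)) = min(0.8, 0.8) = 0.8
(Q | Q) = max(0.8, 0.8) = 0.8
(S -> (Q | Q)): 0.6 ≤ 0.8, so result = 1
((S -> (Q | Q)) | P) = max(1, 0.4) = 1
((Q & (Q & Q)) & ((S -> (Q | Q)) | P)) = min(0.8, 1) = 0.8
(S -> ((Q & (Q & Q)) & ((S -> (Q | Q)) | P))): 0.6 ≤ 0.8, so result = 1
(R & (S -> ((Q & (Q & Q)) & ((S -> (Q | Q)) | P)))) = min(0.3, 1) = 0.3
~S: Gödel ¬ of 0.6 = 0 (operand ≠ 0)
(~S -> P): 0 ≤ 0.4, so result = 1
(S | (~S -> P)) = max(0.6, 1) = 1
((S | (~S -> P)) -> P): 1 > 0.4, so result = 0.4
((R & (S -> ((Q & (Q & Q)) & ((S -> (Q | Q)) | P)))) | ((S | (~S -> P)) -> P)) = max(0.3, 0.4) = 0.4
(Q -> P): 0.8 > 0.4, so result = 0.4
(((R & (S -> ((Q & (Q & Q)) & ((S -> (Q | Q)) | P)))) | ((S | (~S -> P)) -> P)) -> (Q -> P)): 0.4 ≤ 0.4, so result = 1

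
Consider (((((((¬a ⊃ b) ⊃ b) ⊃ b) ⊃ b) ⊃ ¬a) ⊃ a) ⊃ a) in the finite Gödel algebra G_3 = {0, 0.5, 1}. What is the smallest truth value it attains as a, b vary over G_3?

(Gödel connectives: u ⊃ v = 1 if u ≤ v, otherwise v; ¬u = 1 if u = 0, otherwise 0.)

The minimum is attained at a = 0.5, b = 0.5:
  ¬a: Gödel ¬ of 0.5 = 0 (operand ≠ 0)
  (¬a ⊃ b): 0 ≤ 0.5, so result = 1
  ((¬a ⊃ b) ⊃ b): 1 > 0.5, so result = 0.5
  (((¬a ⊃ b) ⊃ b) ⊃ b): 0.5 ≤ 0.5, so result = 1
  ((((¬a ⊃ b) ⊃ b) ⊃ b) ⊃ b): 1 > 0.5, so result = 0.5
  ¬a: Gödel ¬ of 0.5 = 0 (operand ≠ 0)
  (((((¬a ⊃ b) ⊃ b) ⊃ b) ⊃ b) ⊃ ¬a): 0.5 > 0, so result = 0
  ((((((¬a ⊃ b) ⊃ b) ⊃ b) ⊃ b) ⊃ ¬a) ⊃ a): 0 ≤ 0.5, so result = 1
  (((((((¬a ⊃ b) ⊃ b) ⊃ b) ⊃ b) ⊃ ¬a) ⊃ a) ⊃ a): 1 > 0.5, so result = 0.5
Checking all 9 assignments confirms none give a value below 0.50.

0.50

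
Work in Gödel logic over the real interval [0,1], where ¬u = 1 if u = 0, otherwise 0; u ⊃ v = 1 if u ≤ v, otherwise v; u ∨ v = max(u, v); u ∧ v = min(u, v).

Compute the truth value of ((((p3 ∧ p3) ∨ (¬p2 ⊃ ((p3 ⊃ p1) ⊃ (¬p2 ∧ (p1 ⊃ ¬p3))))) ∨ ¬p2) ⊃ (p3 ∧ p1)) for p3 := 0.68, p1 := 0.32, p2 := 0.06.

0.32

(p3 ∧ p3) = min(0.68, 0.68) = 0.68
¬p2: Gödel ¬ of 0.06 = 0 (operand ≠ 0)
(p3 ⊃ p1): 0.68 > 0.32, so result = 0.32
¬p2: Gödel ¬ of 0.06 = 0 (operand ≠ 0)
¬p3: Gödel ¬ of 0.68 = 0 (operand ≠ 0)
(p1 ⊃ ¬p3): 0.32 > 0, so result = 0
(¬p2 ∧ (p1 ⊃ ¬p3)) = min(0, 0) = 0
((p3 ⊃ p1) ⊃ (¬p2 ∧ (p1 ⊃ ¬p3))): 0.32 > 0, so result = 0
(¬p2 ⊃ ((p3 ⊃ p1) ⊃ (¬p2 ∧ (p1 ⊃ ¬p3)))): 0 ≤ 0, so result = 1
((p3 ∧ p3) ∨ (¬p2 ⊃ ((p3 ⊃ p1) ⊃ (¬p2 ∧ (p1 ⊃ ¬p3))))) = max(0.68, 1) = 1
¬p2: Gödel ¬ of 0.06 = 0 (operand ≠ 0)
(((p3 ∧ p3) ∨ (¬p2 ⊃ ((p3 ⊃ p1) ⊃ (¬p2 ∧ (p1 ⊃ ¬p3))))) ∨ ¬p2) = max(1, 0) = 1
(p3 ∧ p1) = min(0.68, 0.32) = 0.32
((((p3 ∧ p3) ∨ (¬p2 ⊃ ((p3 ⊃ p1) ⊃ (¬p2 ∧ (p1 ⊃ ¬p3))))) ∨ ¬p2) ⊃ (p3 ∧ p1)): 1 > 0.32, so result = 0.32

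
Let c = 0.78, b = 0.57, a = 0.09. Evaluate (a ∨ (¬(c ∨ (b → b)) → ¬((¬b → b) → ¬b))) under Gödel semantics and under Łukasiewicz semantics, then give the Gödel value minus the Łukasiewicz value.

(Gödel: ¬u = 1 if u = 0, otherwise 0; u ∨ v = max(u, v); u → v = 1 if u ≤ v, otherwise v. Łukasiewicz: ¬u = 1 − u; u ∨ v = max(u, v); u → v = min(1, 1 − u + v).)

0.00

Gödel evaluation:
  (b → b): 0.57 ≤ 0.57, so result = 1
  (c ∨ (b → b)) = max(0.78, 1) = 1
  ¬(c ∨ (b → b)): Gödel ¬ of 1 = 0 (operand ≠ 0)
  ¬b: Gödel ¬ of 0.57 = 0 (operand ≠ 0)
  (¬b → b): 0 ≤ 0.57, so result = 1
  ¬b: Gödel ¬ of 0.57 = 0 (operand ≠ 0)
  ((¬b → b) → ¬b): 1 > 0, so result = 0
  ¬((¬b → b) → ¬b): Gödel ¬ of 0 = 1 (operand is 0)
  (¬(c ∨ (b → b)) → ¬((¬b → b) → ¬b)): 0 ≤ 1, so result = 1
  (a ∨ (¬(c ∨ (b → b)) → ¬((¬b → b) → ¬b))) = max(0.09, 1) = 1
  Gödel value = 1
Łukasiewicz evaluation:
  (b → b): min(1, 1 − 0.57 + 0.57) = 1
  (c ∨ (b → b)) = max(0.78, 1) = 1
  ¬(c ∨ (b → b)): Łukasiewicz ¬ gives 1 − 1 = 0
  ¬b: Łukasiewicz ¬ gives 1 − 0.57 = 0.43
  (¬b → b): min(1, 1 − 0.43 + 0.57) = 1
  ¬b: Łukasiewicz ¬ gives 1 − 0.57 = 0.43
  ((¬b → b) → ¬b): min(1, 1 − 1 + 0.43) = 0.43
  ¬((¬b → b) → ¬b): Łukasiewicz ¬ gives 1 − 0.43 = 0.57
  (¬(c ∨ (b → b)) → ¬((¬b → b) → ¬b)): min(1, 1 − 0 + 0.57) = 1
  (a ∨ (¬(c ∨ (b → b)) → ¬((¬b → b) → ¬b))) = max(0.09, 1) = 1
  Łukasiewicz value = 1
Difference: 1 − 1 = 0.00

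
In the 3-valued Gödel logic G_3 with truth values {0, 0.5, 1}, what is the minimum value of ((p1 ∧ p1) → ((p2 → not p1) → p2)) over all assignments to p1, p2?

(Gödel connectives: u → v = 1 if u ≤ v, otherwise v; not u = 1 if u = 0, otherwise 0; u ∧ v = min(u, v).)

The minimum is attained at p1 = 0.5, p2 = 0:
  (p1 ∧ p1) = min(0.5, 0.5) = 0.5
  not p1: Gödel ¬ of 0.5 = 0 (operand ≠ 0)
  (p2 → not p1): 0 ≤ 0, so result = 1
  ((p2 → not p1) → p2): 1 > 0, so result = 0
  ((p1 ∧ p1) → ((p2 → not p1) → p2)): 0.5 > 0, so result = 0
Checking all 9 assignments confirms none give a value below 0.00.

0.00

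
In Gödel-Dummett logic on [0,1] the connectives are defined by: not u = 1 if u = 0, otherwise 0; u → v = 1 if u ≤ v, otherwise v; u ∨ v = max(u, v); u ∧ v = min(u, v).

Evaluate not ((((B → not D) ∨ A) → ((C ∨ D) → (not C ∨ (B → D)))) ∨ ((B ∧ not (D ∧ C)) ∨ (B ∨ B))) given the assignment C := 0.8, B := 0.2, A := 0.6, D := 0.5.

0.00

not D: Gödel ¬ of 0.5 = 0 (operand ≠ 0)
(B → not D): 0.2 > 0, so result = 0
((B → not D) ∨ A) = max(0, 0.6) = 0.6
(C ∨ D) = max(0.8, 0.5) = 0.8
not C: Gödel ¬ of 0.8 = 0 (operand ≠ 0)
(B → D): 0.2 ≤ 0.5, so result = 1
(not C ∨ (B → D)) = max(0, 1) = 1
((C ∨ D) → (not C ∨ (B → D))): 0.8 ≤ 1, so result = 1
(((B → not D) ∨ A) → ((C ∨ D) → (not C ∨ (B → D)))): 0.6 ≤ 1, so result = 1
(D ∧ C) = min(0.5, 0.8) = 0.5
not (D ∧ C): Gödel ¬ of 0.5 = 0 (operand ≠ 0)
(B ∧ not (D ∧ C)) = min(0.2, 0) = 0
(B ∨ B) = max(0.2, 0.2) = 0.2
((B ∧ not (D ∧ C)) ∨ (B ∨ B)) = max(0, 0.2) = 0.2
((((B → not D) ∨ A) → ((C ∨ D) → (not C ∨ (B → D)))) ∨ ((B ∧ not (D ∧ C)) ∨ (B ∨ B))) = max(1, 0.2) = 1
not ((((B → not D) ∨ A) → ((C ∨ D) → (not C ∨ (B → D)))) ∨ ((B ∧ not (D ∧ C)) ∨ (B ∨ B))): Gödel ¬ of 1 = 0 (operand ≠ 0)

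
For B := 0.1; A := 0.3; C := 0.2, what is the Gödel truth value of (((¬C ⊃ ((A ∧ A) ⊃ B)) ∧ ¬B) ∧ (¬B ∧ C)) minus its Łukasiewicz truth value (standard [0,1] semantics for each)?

-0.20

Gödel evaluation:
  ¬C: Gödel ¬ of 0.2 = 0 (operand ≠ 0)
  (A ∧ A) = min(0.3, 0.3) = 0.3
  ((A ∧ A) ⊃ B): 0.3 > 0.1, so result = 0.1
  (¬C ⊃ ((A ∧ A) ⊃ B)): 0 ≤ 0.1, so result = 1
  ¬B: Gödel ¬ of 0.1 = 0 (operand ≠ 0)
  ((¬C ⊃ ((A ∧ A) ⊃ B)) ∧ ¬B) = min(1, 0) = 0
  ¬B: Gödel ¬ of 0.1 = 0 (operand ≠ 0)
  (¬B ∧ C) = min(0, 0.2) = 0
  (((¬C ⊃ ((A ∧ A) ⊃ B)) ∧ ¬B) ∧ (¬B ∧ C)) = min(0, 0) = 0
  Gödel value = 0
Łukasiewicz evaluation:
  ¬C: Łukasiewicz ¬ gives 1 − 0.2 = 0.8
  (A ∧ A) = min(0.3, 0.3) = 0.3
  ((A ∧ A) ⊃ B): min(1, 1 − 0.3 + 0.1) = 0.8
  (¬C ⊃ ((A ∧ A) ⊃ B)): min(1, 1 − 0.8 + 0.8) = 1
  ¬B: Łukasiewicz ¬ gives 1 − 0.1 = 0.9
  ((¬C ⊃ ((A ∧ A) ⊃ B)) ∧ ¬B) = min(1, 0.9) = 0.9
  ¬B: Łukasiewicz ¬ gives 1 − 0.1 = 0.9
  (¬B ∧ C) = min(0.9, 0.2) = 0.2
  (((¬C ⊃ ((A ∧ A) ⊃ B)) ∧ ¬B) ∧ (¬B ∧ C)) = min(0.9, 0.2) = 0.2
  Łukasiewicz value = 0.2
Difference: 0 − 0.2 = -0.20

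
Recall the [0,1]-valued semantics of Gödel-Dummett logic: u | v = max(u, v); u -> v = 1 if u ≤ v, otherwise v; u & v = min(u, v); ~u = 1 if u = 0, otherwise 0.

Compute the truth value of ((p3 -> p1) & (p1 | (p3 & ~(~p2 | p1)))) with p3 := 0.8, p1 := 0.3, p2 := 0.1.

(p3 -> p1): 0.8 > 0.3, so result = 0.3
~p2: Gödel ¬ of 0.1 = 0 (operand ≠ 0)
(~p2 | p1) = max(0, 0.3) = 0.3
~(~p2 | p1): Gödel ¬ of 0.3 = 0 (operand ≠ 0)
(p3 & ~(~p2 | p1)) = min(0.8, 0) = 0
(p1 | (p3 & ~(~p2 | p1))) = max(0.3, 0) = 0.3
((p3 -> p1) & (p1 | (p3 & ~(~p2 | p1)))) = min(0.3, 0.3) = 0.3

0.30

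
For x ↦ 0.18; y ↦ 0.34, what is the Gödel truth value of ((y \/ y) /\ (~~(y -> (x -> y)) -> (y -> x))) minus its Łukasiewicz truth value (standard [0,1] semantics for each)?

Gödel evaluation:
  (y \/ y) = max(0.34, 0.34) = 0.34
  (x -> y): 0.18 ≤ 0.34, so result = 1
  (y -> (x -> y)): 0.34 ≤ 1, so result = 1
  ~(y -> (x -> y)): Gödel ¬ of 1 = 0 (operand ≠ 0)
  ~~(y -> (x -> y)): Gödel ¬ of 0 = 1 (operand is 0)
  (y -> x): 0.34 > 0.18, so result = 0.18
  (~~(y -> (x -> y)) -> (y -> x)): 1 > 0.18, so result = 0.18
  ((y \/ y) /\ (~~(y -> (x -> y)) -> (y -> x))) = min(0.34, 0.18) = 0.18
  Gödel value = 0.18
Łukasiewicz evaluation:
  (y \/ y) = max(0.34, 0.34) = 0.34
  (x -> y): min(1, 1 − 0.18 + 0.34) = 1
  (y -> (x -> y)): min(1, 1 − 0.34 + 1) = 1
  ~(y -> (x -> y)): Łukasiewicz ¬ gives 1 − 1 = 0
  ~~(y -> (x -> y)): Łukasiewicz ¬ gives 1 − 0 = 1
  (y -> x): min(1, 1 − 0.34 + 0.18) = 0.84
  (~~(y -> (x -> y)) -> (y -> x)): min(1, 1 − 1 + 0.84) = 0.84
  ((y \/ y) /\ (~~(y -> (x -> y)) -> (y -> x))) = min(0.34, 0.84) = 0.34
  Łukasiewicz value = 0.34
Difference: 0.18 − 0.34 = -0.16

-0.16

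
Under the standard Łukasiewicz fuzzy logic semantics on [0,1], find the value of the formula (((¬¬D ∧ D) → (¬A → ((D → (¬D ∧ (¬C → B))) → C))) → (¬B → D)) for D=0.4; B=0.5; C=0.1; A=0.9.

0.90

¬D: Łukasiewicz ¬ gives 1 − 0.4 = 0.6
¬¬D: Łukasiewicz ¬ gives 1 − 0.6 = 0.4
(¬¬D ∧ D) = min(0.4, 0.4) = 0.4
¬A: Łukasiewicz ¬ gives 1 − 0.9 = 0.1
¬D: Łukasiewicz ¬ gives 1 − 0.4 = 0.6
¬C: Łukasiewicz ¬ gives 1 − 0.1 = 0.9
(¬C → B): min(1, 1 − 0.9 + 0.5) = 0.6
(¬D ∧ (¬C → B)) = min(0.6, 0.6) = 0.6
(D → (¬D ∧ (¬C → B))): min(1, 1 − 0.4 + 0.6) = 1
((D → (¬D ∧ (¬C → B))) → C): min(1, 1 − 1 + 0.1) = 0.1
(¬A → ((D → (¬D ∧ (¬C → B))) → C)): min(1, 1 − 0.1 + 0.1) = 1
((¬¬D ∧ D) → (¬A → ((D → (¬D ∧ (¬C → B))) → C))): min(1, 1 − 0.4 + 1) = 1
¬B: Łukasiewicz ¬ gives 1 − 0.5 = 0.5
(¬B → D): min(1, 1 − 0.5 + 0.4) = 0.9
(((¬¬D ∧ D) → (¬A → ((D → (¬D ∧ (¬C → B))) → C))) → (¬B → D)): min(1, 1 − 1 + 0.9) = 0.9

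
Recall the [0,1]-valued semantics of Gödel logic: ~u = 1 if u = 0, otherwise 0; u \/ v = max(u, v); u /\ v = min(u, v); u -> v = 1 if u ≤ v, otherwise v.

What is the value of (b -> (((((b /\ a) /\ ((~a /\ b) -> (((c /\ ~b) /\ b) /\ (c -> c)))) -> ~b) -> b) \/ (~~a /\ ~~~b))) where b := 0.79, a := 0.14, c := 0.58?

1.00

(b /\ a) = min(0.79, 0.14) = 0.14
~a: Gödel ¬ of 0.14 = 0 (operand ≠ 0)
(~a /\ b) = min(0, 0.79) = 0
~b: Gödel ¬ of 0.79 = 0 (operand ≠ 0)
(c /\ ~b) = min(0.58, 0) = 0
((c /\ ~b) /\ b) = min(0, 0.79) = 0
(c -> c): 0.58 ≤ 0.58, so result = 1
(((c /\ ~b) /\ b) /\ (c -> c)) = min(0, 1) = 0
((~a /\ b) -> (((c /\ ~b) /\ b) /\ (c -> c))): 0 ≤ 0, so result = 1
((b /\ a) /\ ((~a /\ b) -> (((c /\ ~b) /\ b) /\ (c -> c)))) = min(0.14, 1) = 0.14
~b: Gödel ¬ of 0.79 = 0 (operand ≠ 0)
(((b /\ a) /\ ((~a /\ b) -> (((c /\ ~b) /\ b) /\ (c -> c)))) -> ~b): 0.14 > 0, so result = 0
((((b /\ a) /\ ((~a /\ b) -> (((c /\ ~b) /\ b) /\ (c -> c)))) -> ~b) -> b): 0 ≤ 0.79, so result = 1
~a: Gödel ¬ of 0.14 = 0 (operand ≠ 0)
~~a: Gödel ¬ of 0 = 1 (operand is 0)
~b: Gödel ¬ of 0.79 = 0 (operand ≠ 0)
~~b: Gödel ¬ of 0 = 1 (operand is 0)
~~~b: Gödel ¬ of 1 = 0 (operand ≠ 0)
(~~a /\ ~~~b) = min(1, 0) = 0
(((((b /\ a) /\ ((~a /\ b) -> (((c /\ ~b) /\ b) /\ (c -> c)))) -> ~b) -> b) \/ (~~a /\ ~~~b)) = max(1, 0) = 1
(b -> (((((b /\ a) /\ ((~a /\ b) -> (((c /\ ~b) /\ b) /\ (c -> c)))) -> ~b) -> b) \/ (~~a /\ ~~~b))): 0.79 ≤ 1, so result = 1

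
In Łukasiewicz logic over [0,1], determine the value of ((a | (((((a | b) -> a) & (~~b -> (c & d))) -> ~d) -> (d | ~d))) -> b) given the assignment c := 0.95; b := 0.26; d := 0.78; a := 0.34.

(a | b) = max(0.34, 0.26) = 0.34
((a | b) -> a): min(1, 1 − 0.34 + 0.34) = 1
~b: Łukasiewicz ¬ gives 1 − 0.26 = 0.74
~~b: Łukasiewicz ¬ gives 1 − 0.74 = 0.26
(c & d) = min(0.95, 0.78) = 0.78
(~~b -> (c & d)): min(1, 1 − 0.26 + 0.78) = 1
(((a | b) -> a) & (~~b -> (c & d))) = min(1, 1) = 1
~d: Łukasiewicz ¬ gives 1 − 0.78 = 0.22
((((a | b) -> a) & (~~b -> (c & d))) -> ~d): min(1, 1 − 1 + 0.22) = 0.22
~d: Łukasiewicz ¬ gives 1 − 0.78 = 0.22
(d | ~d) = max(0.78, 0.22) = 0.78
(((((a | b) -> a) & (~~b -> (c & d))) -> ~d) -> (d | ~d)): min(1, 1 − 0.22 + 0.78) = 1
(a | (((((a | b) -> a) & (~~b -> (c & d))) -> ~d) -> (d | ~d))) = max(0.34, 1) = 1
((a | (((((a | b) -> a) & (~~b -> (c & d))) -> ~d) -> (d | ~d))) -> b): min(1, 1 − 1 + 0.26) = 0.26

0.26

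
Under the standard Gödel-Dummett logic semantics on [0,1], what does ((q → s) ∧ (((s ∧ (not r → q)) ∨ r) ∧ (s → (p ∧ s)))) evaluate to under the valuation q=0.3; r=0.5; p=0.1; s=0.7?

0.10

(q → s): 0.3 ≤ 0.7, so result = 1
not r: Gödel ¬ of 0.5 = 0 (operand ≠ 0)
(not r → q): 0 ≤ 0.3, so result = 1
(s ∧ (not r → q)) = min(0.7, 1) = 0.7
((s ∧ (not r → q)) ∨ r) = max(0.7, 0.5) = 0.7
(p ∧ s) = min(0.1, 0.7) = 0.1
(s → (p ∧ s)): 0.7 > 0.1, so result = 0.1
(((s ∧ (not r → q)) ∨ r) ∧ (s → (p ∧ s))) = min(0.7, 0.1) = 0.1
((q → s) ∧ (((s ∧ (not r → q)) ∨ r) ∧ (s → (p ∧ s)))) = min(1, 0.1) = 0.1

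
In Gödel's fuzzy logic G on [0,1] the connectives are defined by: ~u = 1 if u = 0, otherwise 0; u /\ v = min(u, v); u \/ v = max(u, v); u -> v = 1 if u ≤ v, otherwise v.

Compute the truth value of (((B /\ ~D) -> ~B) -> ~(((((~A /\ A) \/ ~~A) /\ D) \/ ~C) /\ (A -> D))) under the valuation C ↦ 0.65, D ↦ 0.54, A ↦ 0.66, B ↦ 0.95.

0.00

~D: Gödel ¬ of 0.54 = 0 (operand ≠ 0)
(B /\ ~D) = min(0.95, 0) = 0
~B: Gödel ¬ of 0.95 = 0 (operand ≠ 0)
((B /\ ~D) -> ~B): 0 ≤ 0, so result = 1
~A: Gödel ¬ of 0.66 = 0 (operand ≠ 0)
(~A /\ A) = min(0, 0.66) = 0
~A: Gödel ¬ of 0.66 = 0 (operand ≠ 0)
~~A: Gödel ¬ of 0 = 1 (operand is 0)
((~A /\ A) \/ ~~A) = max(0, 1) = 1
(((~A /\ A) \/ ~~A) /\ D) = min(1, 0.54) = 0.54
~C: Gödel ¬ of 0.65 = 0 (operand ≠ 0)
((((~A /\ A) \/ ~~A) /\ D) \/ ~C) = max(0.54, 0) = 0.54
(A -> D): 0.66 > 0.54, so result = 0.54
(((((~A /\ A) \/ ~~A) /\ D) \/ ~C) /\ (A -> D)) = min(0.54, 0.54) = 0.54
~(((((~A /\ A) \/ ~~A) /\ D) \/ ~C) /\ (A -> D)): Gödel ¬ of 0.54 = 0 (operand ≠ 0)
(((B /\ ~D) -> ~B) -> ~(((((~A /\ A) \/ ~~A) /\ D) \/ ~C) /\ (A -> D))): 1 > 0, so result = 0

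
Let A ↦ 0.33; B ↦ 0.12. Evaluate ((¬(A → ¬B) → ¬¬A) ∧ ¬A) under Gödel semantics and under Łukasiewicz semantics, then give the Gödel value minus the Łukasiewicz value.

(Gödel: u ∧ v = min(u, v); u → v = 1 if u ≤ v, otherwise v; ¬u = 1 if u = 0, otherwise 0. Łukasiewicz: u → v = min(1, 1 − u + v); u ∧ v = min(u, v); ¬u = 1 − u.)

Gödel evaluation:
  ¬B: Gödel ¬ of 0.12 = 0 (operand ≠ 0)
  (A → ¬B): 0.33 > 0, so result = 0
  ¬(A → ¬B): Gödel ¬ of 0 = 1 (operand is 0)
  ¬A: Gödel ¬ of 0.33 = 0 (operand ≠ 0)
  ¬¬A: Gödel ¬ of 0 = 1 (operand is 0)
  (¬(A → ¬B) → ¬¬A): 1 ≤ 1, so result = 1
  ¬A: Gödel ¬ of 0.33 = 0 (operand ≠ 0)
  ((¬(A → ¬B) → ¬¬A) ∧ ¬A) = min(1, 0) = 0
  Gödel value = 0
Łukasiewicz evaluation:
  ¬B: Łukasiewicz ¬ gives 1 − 0.12 = 0.88
  (A → ¬B): min(1, 1 − 0.33 + 0.88) = 1
  ¬(A → ¬B): Łukasiewicz ¬ gives 1 − 1 = 0
  ¬A: Łukasiewicz ¬ gives 1 − 0.33 = 0.67
  ¬¬A: Łukasiewicz ¬ gives 1 − 0.67 = 0.33
  (¬(A → ¬B) → ¬¬A): min(1, 1 − 0 + 0.33) = 1
  ¬A: Łukasiewicz ¬ gives 1 − 0.33 = 0.67
  ((¬(A → ¬B) → ¬¬A) ∧ ¬A) = min(1, 0.67) = 0.67
  Łukasiewicz value = 0.67
Difference: 0 − 0.67 = -0.67

-0.67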